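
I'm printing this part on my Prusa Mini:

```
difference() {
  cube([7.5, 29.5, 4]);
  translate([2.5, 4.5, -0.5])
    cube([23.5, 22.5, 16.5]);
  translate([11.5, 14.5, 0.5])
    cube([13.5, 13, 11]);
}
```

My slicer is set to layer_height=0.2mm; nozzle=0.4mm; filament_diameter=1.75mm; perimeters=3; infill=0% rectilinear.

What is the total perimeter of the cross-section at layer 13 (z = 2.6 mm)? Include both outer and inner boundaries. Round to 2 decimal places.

84.00 mm

At z = 2.6 mm: the cube (footprint 7.5×29.5) is included at this height (perimeter 74.00 mm); the 23.5×22.5 cube at (2.5, 4.5) contributes its full rectangle (perimeter 92.00 mm); the cube at (11.5, 14.5) is present — its section is the full 13.5×13 rectangle (perimeter 53.00 mm); After the difference (first − rest): starting from the 7.5×29.5 cube, the 23.5×22.5 cube at (2.5, 4.5) partially overlaps it — only the 112.50 mm² overlap (of its 528.75 mm²) is removed, clipping the outline; the 13.5×13 cube at (11.5, 14.5) misses the remaining region (no effect) — boundary = 84.00 mm. Overall, the cross-section is a single solid region. Total boundary length (outer) = 84.00 mm.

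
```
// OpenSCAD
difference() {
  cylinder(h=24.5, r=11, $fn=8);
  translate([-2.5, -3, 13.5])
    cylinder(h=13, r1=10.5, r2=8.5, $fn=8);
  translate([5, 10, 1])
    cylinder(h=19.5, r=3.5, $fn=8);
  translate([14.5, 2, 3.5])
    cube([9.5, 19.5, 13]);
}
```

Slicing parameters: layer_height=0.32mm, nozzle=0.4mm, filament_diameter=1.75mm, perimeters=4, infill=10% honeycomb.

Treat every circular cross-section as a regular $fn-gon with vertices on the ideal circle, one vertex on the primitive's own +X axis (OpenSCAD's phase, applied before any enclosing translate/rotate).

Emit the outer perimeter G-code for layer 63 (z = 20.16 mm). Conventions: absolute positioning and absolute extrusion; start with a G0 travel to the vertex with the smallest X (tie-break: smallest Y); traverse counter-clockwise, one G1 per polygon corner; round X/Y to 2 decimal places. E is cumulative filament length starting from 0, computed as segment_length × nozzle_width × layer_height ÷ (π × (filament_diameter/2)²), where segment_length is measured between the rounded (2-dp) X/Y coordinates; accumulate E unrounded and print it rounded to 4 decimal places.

G0 X-11.00 Y0.00 Z20.16
G1 X-10.87 Y-0.32 E0.0184
G1 X-9.20 Y3.70 E0.2500
G1 X-2.50 Y6.48 E0.6361
G1 X4.20 Y3.70 E1.0221
G1 X6.98 Y-3.00 E1.4081
G1 X4.42 Y-9.17 E1.7636
G1 X7.78 Y-7.78 E1.9571
G1 X11.00 Y0.00 E2.4052
G1 X7.78 Y7.78 E2.8533
G1 X7.61 Y7.85 E2.8630
G1 X7.47 Y7.53 E2.8816
G1 X5.00 Y6.50 E3.0240
G1 X2.53 Y7.53 E3.1665
G1 X1.50 Y10.00 E3.3089
G1 X1.63 Y10.32 E3.3273
G1 X0.00 Y11.00 E3.4212
G1 X-7.78 Y7.78 E3.8693
G1 X-11.00 Y0.00 E4.3174

At z = 20.16 mm: the cylinder: section is a regular 8-gon, circumradius r=11; the cone at (-2.5, -3) contributes a regular 8-gon of circumradius 9.475 (interpolated between r1=10.5 and r2=8.5 at t=0.512); the r=3.5 cylinder at (5, 10) contributes a regular 8-gon of circumradius 3.5; the cube at (14.5, 2) does not reach this height (z outside [3.5, 16.5]); Taking the first minus the rest: starting from the r=11 cylinder, the cone at (-2.5, -3) partially overlaps it — only the 217.62 mm² overlap (of its 253.94 mm²) is removed, clipping the outline; the r=3.5 cylinder at (5, 10) partially overlaps it — only the 10.92 mm² overlap (of its 34.65 mm²) is removed, clipping the outline — 1 connected region. The outline is a single polygon with 18 vertices. Extrusion per mm of travel: 0.4 × 0.32 / (π × 0.875²) = 0.053216. Accumulating E over each segment gives final E = 4.3174.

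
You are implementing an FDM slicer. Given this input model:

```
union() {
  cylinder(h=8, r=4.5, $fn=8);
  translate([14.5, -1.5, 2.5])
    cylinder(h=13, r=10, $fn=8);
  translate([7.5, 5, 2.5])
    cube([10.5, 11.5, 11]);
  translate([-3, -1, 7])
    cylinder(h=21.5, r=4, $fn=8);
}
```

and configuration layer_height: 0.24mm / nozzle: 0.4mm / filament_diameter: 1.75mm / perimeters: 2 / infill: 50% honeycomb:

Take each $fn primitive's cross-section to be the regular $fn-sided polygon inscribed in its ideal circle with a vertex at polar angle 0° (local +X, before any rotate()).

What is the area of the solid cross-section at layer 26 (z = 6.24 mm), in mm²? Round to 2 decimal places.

436.80 mm²

At z = 6.24 mm: the r=4.5 cylinder contributes a regular 8-gon of circumradius 4.5 (area = (8/2)·4.500²·sin(360°/8) = 57.28 mm²); the r=10 cylinder at (14.5, -1.5) contributes a regular 8-gon of circumradius 10 (area = (8/2)·10.000²·sin(360°/8) = 282.84 mm²); the 10.5×11.5 cube at (7.5, 5) contributes its full rectangle (area 120.75 mm²); the cylinder at (-3, -1) does not reach this height (z outside [7, 28.5]); Combining (union): the regions partially overlap — summed areas 460.87 mm² minus the doubly-counted overlap 24.06 mm² gives 436.80 mm² — area = 436.80 mm². Overall, the cross-section has 2 separate islands. Net area = 436.80 mm².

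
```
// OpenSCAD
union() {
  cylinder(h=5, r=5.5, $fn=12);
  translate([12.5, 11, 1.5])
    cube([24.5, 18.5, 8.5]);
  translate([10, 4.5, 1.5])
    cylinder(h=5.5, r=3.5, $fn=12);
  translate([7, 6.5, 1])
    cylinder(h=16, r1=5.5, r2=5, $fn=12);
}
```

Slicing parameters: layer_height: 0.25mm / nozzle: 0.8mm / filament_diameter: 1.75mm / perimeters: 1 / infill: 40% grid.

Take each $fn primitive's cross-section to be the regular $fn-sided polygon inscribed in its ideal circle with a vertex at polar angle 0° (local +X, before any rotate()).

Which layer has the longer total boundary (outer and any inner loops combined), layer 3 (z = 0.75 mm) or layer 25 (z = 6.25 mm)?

Layer 3 (z = 0.75): the cylinder: section is a regular 12-gon, circumradius r=5.5 (perimeter = 2·12·5.500·sin(180°/12) = 34.16 mm); the cube at (12.5, 11) is absent (z outside [1.5, 10]); the cylinder at (10, 4.5) is not intersected at this z (z outside [1.5, 7]); the cone at (7, 6.5) does not reach this height (z outside [1, 17]); Merging all regions: only the r=5.5 cylinder is present, so the union is just that shape — boundary = 34.16 mm. So its perimeter = 34.16 mm. Layer 25 (z = 6.25): the cylinder does not reach this height (z outside [0, 5]); the cube at (12.5, 11) (footprint 24.5×18.5) is included at this height (perimeter 86.00 mm); the r=3.5 cylinder at (10, 4.5) contributes a regular 12-gon of circumradius 3.5 (perimeter = 2·12·3.500·sin(180°/12) = 21.74 mm); the cone at (7, 6.5) contributes a regular 12-gon of circumradius 5.336 (interpolated between r1=5.5 and r2=5 at t=0.328) (perimeter = 2·12·5.336·sin(180°/12) = 33.15 mm); Merging all regions: the regions partially overlap (shared area 26.66 mm²), so the edge portions inside another operand are dropped and the merged outline is re-measured after clipping — boundary = 121.80 mm. So its perimeter = 121.80 mm. Layer 25 is larger (121.80 vs 34.16 mm).

layer 25 (z = 6.25 mm)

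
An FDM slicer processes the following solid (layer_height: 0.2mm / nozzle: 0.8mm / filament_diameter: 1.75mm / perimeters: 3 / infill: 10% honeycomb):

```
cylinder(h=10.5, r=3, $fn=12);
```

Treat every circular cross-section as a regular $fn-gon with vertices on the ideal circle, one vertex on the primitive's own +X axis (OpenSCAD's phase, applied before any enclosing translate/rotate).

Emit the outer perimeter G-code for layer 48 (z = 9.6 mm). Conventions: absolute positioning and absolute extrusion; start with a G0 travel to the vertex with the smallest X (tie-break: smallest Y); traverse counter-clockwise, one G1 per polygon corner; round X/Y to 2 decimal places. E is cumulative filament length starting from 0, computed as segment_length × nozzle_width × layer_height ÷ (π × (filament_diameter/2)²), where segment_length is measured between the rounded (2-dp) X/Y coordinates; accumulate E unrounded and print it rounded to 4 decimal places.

At z = 9.6 mm: the cylinder: section is a regular 12-gon, circumradius r=3. The outline is a single polygon with 12 vertices. Extrusion per mm of travel: 0.8 × 0.2 / (π × 0.875²) = 0.066520. Accumulating E over each segment gives final E = 1.2401.

G0 X-3.00 Y0.00 Z9.60
G1 X-2.60 Y-1.50 E0.1033
G1 X-1.50 Y-2.60 E0.2067
G1 X0.00 Y-3.00 E0.3100
G1 X1.50 Y-2.60 E0.4133
G1 X2.60 Y-1.50 E0.5168
G1 X3.00 Y0.00 E0.6200
G1 X2.60 Y1.50 E0.7233
G1 X1.50 Y2.60 E0.8268
G1 X0.00 Y3.00 E0.9300
G1 X-1.50 Y2.60 E1.0333
G1 X-2.60 Y1.50 E1.1368
G1 X-3.00 Y0.00 E1.2401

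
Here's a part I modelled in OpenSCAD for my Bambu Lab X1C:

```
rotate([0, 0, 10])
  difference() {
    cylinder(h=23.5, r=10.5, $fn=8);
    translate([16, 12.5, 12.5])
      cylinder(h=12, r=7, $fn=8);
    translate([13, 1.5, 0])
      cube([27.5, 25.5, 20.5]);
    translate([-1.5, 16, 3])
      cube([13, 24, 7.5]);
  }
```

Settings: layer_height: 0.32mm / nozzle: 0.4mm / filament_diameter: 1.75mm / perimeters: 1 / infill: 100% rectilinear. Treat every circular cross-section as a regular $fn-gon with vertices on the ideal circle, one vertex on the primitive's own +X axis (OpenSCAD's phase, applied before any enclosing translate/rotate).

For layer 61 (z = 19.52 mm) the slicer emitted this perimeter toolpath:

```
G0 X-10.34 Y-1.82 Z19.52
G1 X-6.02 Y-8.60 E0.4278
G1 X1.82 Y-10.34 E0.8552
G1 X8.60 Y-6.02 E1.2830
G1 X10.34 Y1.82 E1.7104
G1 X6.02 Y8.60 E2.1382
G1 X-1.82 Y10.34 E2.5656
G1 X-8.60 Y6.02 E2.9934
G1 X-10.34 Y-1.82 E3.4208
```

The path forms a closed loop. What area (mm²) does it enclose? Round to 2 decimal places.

311.73 mm²

Apply the shoelace formula to the sequence of (X, Y) vertices; enclosed area = 311.73 mm².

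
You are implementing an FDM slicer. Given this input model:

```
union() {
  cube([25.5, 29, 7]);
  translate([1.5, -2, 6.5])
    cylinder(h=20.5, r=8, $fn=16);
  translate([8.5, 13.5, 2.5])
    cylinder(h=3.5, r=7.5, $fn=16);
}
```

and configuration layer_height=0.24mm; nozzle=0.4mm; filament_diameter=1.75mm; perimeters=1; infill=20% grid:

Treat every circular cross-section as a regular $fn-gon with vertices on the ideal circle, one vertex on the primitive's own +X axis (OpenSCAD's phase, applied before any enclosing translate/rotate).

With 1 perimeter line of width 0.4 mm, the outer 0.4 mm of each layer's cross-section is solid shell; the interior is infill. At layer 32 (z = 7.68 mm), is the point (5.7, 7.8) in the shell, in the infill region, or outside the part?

At z = 7.68 mm: the cube is absent (z outside [0, 7]); the cylinder at (1.5, -2): section is a regular 16-gon, circumradius r=8; the cylinder at (8.5, 13.5) does not reach this height (z outside [2.5, 6]); Taking the union: only the r=8 cylinder at (1.5, -2) is present, so the union is just that shape — 1 connected region. Overall, the cross-section is a single solid region. The nearest boundary edge runs (7.16, 3.66)→(4.56, 5.39); distance from the point to it = 2.66 mm. The point is not inside any of the regions above, so it lies outside the cross-section (2.66 mm from the nearest boundary).

outside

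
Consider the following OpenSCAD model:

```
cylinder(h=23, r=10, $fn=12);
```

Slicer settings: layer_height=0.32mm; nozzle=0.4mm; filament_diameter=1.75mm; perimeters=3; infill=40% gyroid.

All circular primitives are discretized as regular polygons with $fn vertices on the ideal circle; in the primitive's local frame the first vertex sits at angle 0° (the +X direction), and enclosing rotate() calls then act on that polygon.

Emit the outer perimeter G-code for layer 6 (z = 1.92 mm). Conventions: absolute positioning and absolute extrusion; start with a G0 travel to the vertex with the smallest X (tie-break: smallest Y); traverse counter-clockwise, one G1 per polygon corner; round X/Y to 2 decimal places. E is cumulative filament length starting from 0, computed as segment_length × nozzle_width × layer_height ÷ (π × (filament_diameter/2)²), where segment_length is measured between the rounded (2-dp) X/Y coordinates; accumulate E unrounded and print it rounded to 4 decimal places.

G0 X-10.00 Y0.00 Z1.92
G1 X-8.66 Y-5.00 E0.2755
G1 X-5.00 Y-8.66 E0.5509
G1 X0.00 Y-10.00 E0.8264
G1 X5.00 Y-8.66 E1.1019
G1 X8.66 Y-5.00 E1.3773
G1 X10.00 Y0.00 E1.6528
G1 X8.66 Y5.00 E1.9283
G1 X5.00 Y8.66 E2.2037
G1 X0.00 Y10.00 E2.4792
G1 X-5.00 Y8.66 E2.7546
G1 X-8.66 Y5.00 E3.0301
G1 X-10.00 Y0.00 E3.3056

At z = 1.92 mm: the r=10 cylinder contributes a regular 12-gon of circumradius 10. The outline is a single polygon with 12 vertices. Extrusion per mm of travel: 0.4 × 0.32 / (π × 0.875²) = 0.053216. Accumulating E over each segment gives final E = 3.3056.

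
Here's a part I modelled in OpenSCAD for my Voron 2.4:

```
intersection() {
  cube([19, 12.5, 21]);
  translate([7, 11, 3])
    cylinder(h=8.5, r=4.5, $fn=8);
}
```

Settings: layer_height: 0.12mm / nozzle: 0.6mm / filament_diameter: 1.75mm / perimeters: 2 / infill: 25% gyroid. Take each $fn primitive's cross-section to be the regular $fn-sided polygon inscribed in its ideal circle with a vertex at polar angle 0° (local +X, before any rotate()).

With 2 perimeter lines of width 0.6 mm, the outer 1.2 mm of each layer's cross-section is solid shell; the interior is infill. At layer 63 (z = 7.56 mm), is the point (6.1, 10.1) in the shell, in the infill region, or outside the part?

At z = 7.56 mm: the 19×12.5 cube contributes its full rectangle; the cylinder at (7, 11): section is a regular 8-gon, circumradius r=4.5; Taking the intersection: the r=4.5 cylinder at (7, 11) partially overlaps the 19×12.5 cube; clipping to the common part keeps 41.21 mm² — 1 connected region. Overall, the cross-section is a single solid region. The nearest boundary edge runs (3.12, 12.50)→(10.88, 12.50); distance from the point to it = 2.40 mm. The point is inside the cross-section and 2.40 mm from the nearest boundary — more than the 1.2 mm shell width (2 × 0.6), so it's in the infill interior.

infill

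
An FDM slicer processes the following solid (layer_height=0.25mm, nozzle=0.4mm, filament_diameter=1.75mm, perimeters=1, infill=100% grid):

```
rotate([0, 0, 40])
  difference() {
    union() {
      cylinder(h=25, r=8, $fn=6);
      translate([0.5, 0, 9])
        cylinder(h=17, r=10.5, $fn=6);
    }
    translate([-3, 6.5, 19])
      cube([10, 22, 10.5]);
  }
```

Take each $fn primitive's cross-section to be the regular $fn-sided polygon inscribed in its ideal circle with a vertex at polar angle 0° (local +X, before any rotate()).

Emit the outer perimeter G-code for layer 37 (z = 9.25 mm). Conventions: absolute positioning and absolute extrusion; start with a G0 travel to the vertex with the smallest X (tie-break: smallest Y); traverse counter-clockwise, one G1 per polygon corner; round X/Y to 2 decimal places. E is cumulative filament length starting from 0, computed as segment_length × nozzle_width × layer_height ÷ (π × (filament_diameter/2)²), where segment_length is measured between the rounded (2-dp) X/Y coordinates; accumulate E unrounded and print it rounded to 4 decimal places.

G0 X-9.48 Y3.91 Z9.25
G1 X-7.66 Y-6.43 E0.4365
G1 X2.21 Y-10.02 E0.8731
G1 X10.25 Y-3.27 E1.3096
G1 X8.43 Y7.07 E1.7461
G1 X-1.44 Y10.66 E2.1827
G1 X-9.48 Y3.91 E2.6192

At z = 9.25 mm: the r=8 cylinder gives a regular 6-gon of circumradius 8 (constant along its height); the r=10.5 cylinder at (0.5, 0) gives a regular 6-gon of circumradius 10.5 (constant along its height); Merging all regions: the r=8 cylinder lies entirely inside the r=10.5 cylinder at (0.5, 0), so the union is just the r=10.5 cylinder at (0.5, 0) — 1 connected region; the cube at (-3, 6.5) does not reach this height (z outside [19, 29.5]); After the difference (first − rest): none of the subtracted shapes is present at this height, so the result so far is unchanged — 1 connected region; (rotated 40° about Z; rotation is an isometry so areas/perimeters/island counts are preserved). The outline is a single polygon with 6 vertices. Extrusion per mm of travel: 0.4 × 0.25 / (π × 0.875²) = 0.041575. Accumulating E over each segment gives final E = 2.6192.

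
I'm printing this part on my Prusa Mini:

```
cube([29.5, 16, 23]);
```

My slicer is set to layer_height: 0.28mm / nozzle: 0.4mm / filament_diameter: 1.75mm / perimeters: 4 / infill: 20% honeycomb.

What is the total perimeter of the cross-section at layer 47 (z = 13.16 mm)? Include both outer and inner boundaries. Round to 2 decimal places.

At z = 13.16 mm: the cube is present — its section is the full 29.5×16 rectangle (perimeter 91.00 mm). Overall, the cross-section is a single solid region. Total boundary length (outer) = 91.00 mm.

91.00 mm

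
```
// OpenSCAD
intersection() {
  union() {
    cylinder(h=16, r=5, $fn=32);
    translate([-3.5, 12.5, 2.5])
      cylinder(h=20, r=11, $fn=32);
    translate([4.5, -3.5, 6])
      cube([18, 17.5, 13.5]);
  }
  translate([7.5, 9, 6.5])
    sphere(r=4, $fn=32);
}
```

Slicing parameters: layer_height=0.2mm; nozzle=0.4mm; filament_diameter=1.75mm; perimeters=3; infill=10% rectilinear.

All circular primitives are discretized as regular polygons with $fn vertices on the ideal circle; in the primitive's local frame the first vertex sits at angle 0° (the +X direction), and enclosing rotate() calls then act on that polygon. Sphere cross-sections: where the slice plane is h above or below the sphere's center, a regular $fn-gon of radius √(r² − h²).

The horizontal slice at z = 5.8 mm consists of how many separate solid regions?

1

At z = 5.8 mm: the r=5 cylinder contributes a regular 32-gon of circumradius 5; the r=11 cylinder at (-3.5, 12.5) gives a regular 32-gon of circumradius 11 (constant along its height); the cube at (4.5, -3.5) is not intersected at this z (z outside [6, 19.5]); Taking the union: the regions partially overlap (shared area 16.94 mm²), so overlapping operands fuse into one piece — 1 connected region; the r=4 sphere at (7.5, 9) slices to a regular 32-gon of circumradius 3.938 (√(r²−h²) with h=0.7 from center); Keeping only the common overlap: the r=4 sphere at (7.5, 9) partially overlaps the result so far; clipping to the common part keeps 17.97 mm² — 1 connected region. The result has 1 disconnected region.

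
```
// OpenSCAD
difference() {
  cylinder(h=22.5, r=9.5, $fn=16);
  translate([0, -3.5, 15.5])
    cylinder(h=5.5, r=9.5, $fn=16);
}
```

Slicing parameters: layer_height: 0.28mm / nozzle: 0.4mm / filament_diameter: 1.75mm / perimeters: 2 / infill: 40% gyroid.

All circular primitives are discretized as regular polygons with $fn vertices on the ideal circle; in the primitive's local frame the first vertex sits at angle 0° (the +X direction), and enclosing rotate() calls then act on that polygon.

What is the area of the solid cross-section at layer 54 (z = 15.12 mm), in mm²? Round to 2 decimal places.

At z = 15.12 mm: the r=9.5 cylinder contributes a regular 16-gon of circumradius 9.5 (area = (16/2)·9.500²·sin(360°/16) = 276.30 mm²); the cylinder at (0, -3.5) does not reach this height (z outside [15.5, 21]); Taking the first minus the rest: none of the subtracted shapes is present at this height, so the r=9.5 cylinder is unchanged — area = 276.30 mm². Overall, the cross-section is a single solid region. Net area = 276.30 mm².

276.30 mm²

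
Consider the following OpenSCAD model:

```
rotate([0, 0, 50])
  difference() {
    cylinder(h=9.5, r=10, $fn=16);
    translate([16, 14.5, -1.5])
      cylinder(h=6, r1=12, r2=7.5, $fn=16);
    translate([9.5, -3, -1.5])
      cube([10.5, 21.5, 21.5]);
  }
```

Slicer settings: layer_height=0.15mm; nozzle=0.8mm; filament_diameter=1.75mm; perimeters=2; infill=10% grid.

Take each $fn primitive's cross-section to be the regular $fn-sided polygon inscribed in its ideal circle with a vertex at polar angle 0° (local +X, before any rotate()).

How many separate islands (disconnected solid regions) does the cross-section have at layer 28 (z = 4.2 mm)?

1

At z = 4.2 mm: the r=10 cylinder gives a regular 16-gon of circumradius 10 (constant along its height); the cone at (16, 14.5): at t=0.950 of its height the radius interpolates to r₁+(r₂−r₁)t = 7.725, giving a regular 16-gon of that circumradius; the 10.5×21.5 cube at (9.5, -3) contributes its full rectangle; Taking the first minus the rest: starting from the r=10 cylinder, the cone at (16, 14.5) misses the remaining region (no effect); the 10.5×21.5 cube at (9.5, -3) partially overlaps it — only the 1.26 mm² overlap (of its 225.75 mm²) is removed, clipping the outline — 1 connected region; (rotated 50° about Z; rotation is an isometry so areas/perimeters/island counts are preserved). Overall, the cross-section is a single solid region. Island count = 1.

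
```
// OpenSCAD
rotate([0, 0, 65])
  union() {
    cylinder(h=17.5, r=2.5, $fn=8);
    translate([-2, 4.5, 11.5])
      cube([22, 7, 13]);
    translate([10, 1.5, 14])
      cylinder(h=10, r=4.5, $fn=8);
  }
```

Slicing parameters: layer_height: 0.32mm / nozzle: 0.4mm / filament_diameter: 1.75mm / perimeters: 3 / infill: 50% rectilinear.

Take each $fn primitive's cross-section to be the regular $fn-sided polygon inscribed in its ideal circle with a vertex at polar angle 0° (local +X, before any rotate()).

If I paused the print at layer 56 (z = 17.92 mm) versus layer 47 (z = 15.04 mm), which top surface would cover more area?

Layer 56 (z = 17.92): the cylinder is not intersected at this z (z outside [0, 17.5]); the cube at (-2, 4.5) (footprint 22×7) is included at this height (area 154.00 mm²); the cylinder at (10, 1.5): section is a regular 8-gon, circumradius r=4.5 (area = (8/2)·4.500²·sin(360°/8) = 57.28 mm²); Merging all regions: the regions partially overlap — summed areas 211.28 mm² minus the doubly-counted overlap 5.37 mm² gives 205.91 mm² — area = 205.91 mm²; (whole slice rotated 65° about Z — lengths, areas and connectivity unchanged). So its area = 205.91 mm². Layer 47 (z = 15.04): the cylinder: section is a regular 8-gon, circumradius r=2.5 (area = (8/2)·2.500²·sin(360°/8) = 17.68 mm²); the cube at (-2, 4.5) is present — its section is the full 22×7 rectangle (area 154.00 mm²); the r=4.5 cylinder at (10, 1.5) contributes a regular 8-gon of circumradius 4.5 (area = (8/2)·4.500²·sin(360°/8) = 57.28 mm²); Merging all regions: the regions partially overlap — summed areas 228.95 mm² minus the doubly-counted overlap 5.37 mm² gives 223.59 mm² — area = 223.59 mm²; (whole slice rotated 65° about Z — lengths, areas and connectivity unchanged). So its area = 223.59 mm². Layer 47 is larger (223.59 vs 205.91 mm²).

layer 47 (z = 15.04 mm)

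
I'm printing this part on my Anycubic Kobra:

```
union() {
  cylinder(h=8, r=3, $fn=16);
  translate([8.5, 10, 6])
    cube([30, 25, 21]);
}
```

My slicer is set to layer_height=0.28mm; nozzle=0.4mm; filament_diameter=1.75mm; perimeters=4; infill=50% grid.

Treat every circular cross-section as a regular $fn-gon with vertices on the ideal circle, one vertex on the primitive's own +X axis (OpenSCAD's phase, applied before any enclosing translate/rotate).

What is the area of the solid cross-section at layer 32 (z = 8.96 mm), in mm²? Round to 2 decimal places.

At z = 8.96 mm: the cylinder does not reach this height (z outside [0, 8]); the 30×25 cube at (8.5, 10) contributes its full rectangle (area 750.00 mm²); Taking the union: only the 30×25 cube at (8.5, 10) is present, so the union is just that shape — area = 750.00 mm². Overall, the cross-section is a single solid region. Net area = 750.00 mm².

750.00 mm²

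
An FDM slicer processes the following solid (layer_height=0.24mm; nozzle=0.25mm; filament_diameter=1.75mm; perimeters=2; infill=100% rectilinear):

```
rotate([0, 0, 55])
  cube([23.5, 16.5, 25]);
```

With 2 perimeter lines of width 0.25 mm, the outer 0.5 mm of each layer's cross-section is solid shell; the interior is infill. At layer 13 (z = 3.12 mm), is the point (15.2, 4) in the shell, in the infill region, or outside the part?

outside

At z = 3.12 mm: the cube (footprint 23.5×16.5) is included at this height; (whole slice rotated 55° about Z — lengths, areas and connectivity unchanged). Overall, the cross-section is a single solid region. Undo the 55° rotation: the query point maps to (11.995, -10.157) in the un-rotated model frame. The nearest boundary edge runs (0.00, 0.00)→(23.50, 0.00); distance from the point to it = 10.16 mm. The point is not inside any of the regions above, so it lies outside the cross-section (10.16 mm from the nearest boundary).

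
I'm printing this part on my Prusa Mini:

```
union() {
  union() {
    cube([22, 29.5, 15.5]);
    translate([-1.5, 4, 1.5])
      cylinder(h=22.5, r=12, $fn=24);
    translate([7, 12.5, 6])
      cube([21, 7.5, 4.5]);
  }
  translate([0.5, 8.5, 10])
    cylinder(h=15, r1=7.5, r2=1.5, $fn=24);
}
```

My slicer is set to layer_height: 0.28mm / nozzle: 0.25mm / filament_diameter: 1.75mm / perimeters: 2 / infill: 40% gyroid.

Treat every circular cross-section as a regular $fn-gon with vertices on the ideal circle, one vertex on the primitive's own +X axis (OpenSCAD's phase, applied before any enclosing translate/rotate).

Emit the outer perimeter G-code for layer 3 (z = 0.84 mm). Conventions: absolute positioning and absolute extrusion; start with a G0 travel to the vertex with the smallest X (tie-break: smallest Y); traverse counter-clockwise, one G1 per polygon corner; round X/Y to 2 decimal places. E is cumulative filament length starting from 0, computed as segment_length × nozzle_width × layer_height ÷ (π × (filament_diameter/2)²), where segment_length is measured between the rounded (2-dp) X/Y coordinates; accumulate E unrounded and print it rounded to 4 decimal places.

G0 X0.00 Y0.00 Z0.84
G1 X22.00 Y0.00 E0.6403
G1 X22.00 Y29.50 E1.4988
G1 X0.00 Y29.50 E2.1390
G1 X0.00 Y0.00 E2.9976

At z = 0.84 mm: the cube (footprint 22×29.5) is included at this height; the cylinder at (-1.5, 4) does not reach this height (z outside [1.5, 24]); the cube at (7, 12.5) is absent (z outside [6, 10.5]); Combining (union): only the 22×29.5 cube is present, so the union is just that shape — 1 connected region; the cone at (0.5, 8.5) does not reach this height (z outside [10, 25]); Merging all regions: only the result so far is present, so the union is just that shape — 1 connected region. The outline is a single polygon with 4 vertices. Extrusion per mm of travel: 0.25 × 0.28 / (π × 0.875²) = 0.029103. Accumulating E over each segment gives final E = 2.9976.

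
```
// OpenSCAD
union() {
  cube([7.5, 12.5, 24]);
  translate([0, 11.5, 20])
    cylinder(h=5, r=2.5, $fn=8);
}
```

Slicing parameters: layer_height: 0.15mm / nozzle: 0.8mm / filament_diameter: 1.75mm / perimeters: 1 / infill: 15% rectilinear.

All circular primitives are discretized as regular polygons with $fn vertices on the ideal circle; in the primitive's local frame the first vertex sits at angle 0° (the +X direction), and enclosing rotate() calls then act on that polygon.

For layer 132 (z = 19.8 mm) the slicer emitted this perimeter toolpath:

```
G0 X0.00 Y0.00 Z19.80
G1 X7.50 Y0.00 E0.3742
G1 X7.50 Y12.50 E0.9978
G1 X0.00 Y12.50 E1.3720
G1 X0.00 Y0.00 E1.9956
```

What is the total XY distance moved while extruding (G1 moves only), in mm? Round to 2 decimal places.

Sum the Euclidean lengths of each G1 segment: total = 40.00 mm.

40.00 mm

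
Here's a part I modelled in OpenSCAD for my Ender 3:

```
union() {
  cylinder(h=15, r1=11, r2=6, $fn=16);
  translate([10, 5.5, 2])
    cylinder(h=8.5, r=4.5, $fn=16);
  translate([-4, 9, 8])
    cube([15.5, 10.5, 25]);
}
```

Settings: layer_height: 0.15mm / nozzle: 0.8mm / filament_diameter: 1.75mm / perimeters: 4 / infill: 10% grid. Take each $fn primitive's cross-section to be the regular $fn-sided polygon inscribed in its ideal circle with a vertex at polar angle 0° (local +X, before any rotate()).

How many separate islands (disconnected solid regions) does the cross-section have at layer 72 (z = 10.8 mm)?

At z = 10.8 mm: the cone: at t=0.720 of its height the radius interpolates to r₁+(r₂−r₁)t = 7.400, giving a regular 16-gon of that circumradius; the cylinder at (10, 5.5) is not intersected at this z (z outside [2, 10.5]); the 15.5×10.5 cube at (-4, 9) contributes its full rectangle; Merging all regions: the 2 present regions are separate (no shared area or edge), so areas and boundary lengths simply add and each stays a separate island — 2 connected regions. Overall, the cross-section has 2 separate islands. Island count = 2.

2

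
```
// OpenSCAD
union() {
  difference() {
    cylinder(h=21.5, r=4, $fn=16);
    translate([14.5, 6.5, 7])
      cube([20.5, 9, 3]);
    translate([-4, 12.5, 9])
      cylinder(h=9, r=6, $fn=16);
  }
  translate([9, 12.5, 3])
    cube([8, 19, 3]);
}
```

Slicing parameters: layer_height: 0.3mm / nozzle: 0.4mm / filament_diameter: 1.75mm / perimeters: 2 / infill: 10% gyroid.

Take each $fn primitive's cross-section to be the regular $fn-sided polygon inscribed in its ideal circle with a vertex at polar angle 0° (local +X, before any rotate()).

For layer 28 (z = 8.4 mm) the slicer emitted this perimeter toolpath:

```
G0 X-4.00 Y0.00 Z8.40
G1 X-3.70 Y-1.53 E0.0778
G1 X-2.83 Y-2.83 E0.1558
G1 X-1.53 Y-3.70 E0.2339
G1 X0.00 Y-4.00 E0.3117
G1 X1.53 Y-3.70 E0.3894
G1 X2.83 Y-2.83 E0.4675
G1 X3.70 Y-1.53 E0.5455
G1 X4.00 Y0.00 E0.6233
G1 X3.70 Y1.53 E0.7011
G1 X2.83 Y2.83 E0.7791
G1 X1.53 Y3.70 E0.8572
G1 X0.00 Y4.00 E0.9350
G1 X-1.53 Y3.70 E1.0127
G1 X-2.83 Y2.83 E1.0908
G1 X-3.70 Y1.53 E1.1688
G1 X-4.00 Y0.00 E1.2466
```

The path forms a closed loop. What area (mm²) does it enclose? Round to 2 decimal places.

Apply the shoelace formula to the sequence of (X, Y) vertices; enclosed area = 49.04 mm².

49.04 mm²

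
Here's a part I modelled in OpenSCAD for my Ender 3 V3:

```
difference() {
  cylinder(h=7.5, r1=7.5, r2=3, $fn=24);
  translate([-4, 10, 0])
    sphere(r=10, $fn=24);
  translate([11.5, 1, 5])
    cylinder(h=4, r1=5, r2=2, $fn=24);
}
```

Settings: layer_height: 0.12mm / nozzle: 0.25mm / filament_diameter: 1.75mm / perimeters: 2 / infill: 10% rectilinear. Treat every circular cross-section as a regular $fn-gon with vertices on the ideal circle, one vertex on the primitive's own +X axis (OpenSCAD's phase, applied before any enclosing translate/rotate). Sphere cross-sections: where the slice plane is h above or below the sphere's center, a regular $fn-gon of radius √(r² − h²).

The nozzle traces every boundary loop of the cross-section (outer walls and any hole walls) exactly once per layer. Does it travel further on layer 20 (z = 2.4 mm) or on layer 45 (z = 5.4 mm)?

Layer 20 (z = 2.4): the cone: at t=0.320 of its height the radius interpolates to r₁+(r₂−r₁)t = 6.060, giving a regular 24-gon of that circumradius (perimeter = 2·24·6.060·sin(180°/24) = 37.97 mm); the sphere at (-4, 10): section is a regular 24-gon, circumradius = √(r²−h²) = √(10²−2.4²) = 9.708 (perimeter = 2·24·9.708·sin(180°/24) = 60.82 mm); the cone at (11.5, 1) is absent (z outside [5, 9]); Taking the first minus the rest: starting from the cone, the r=10 sphere at (-4, 10) partially overlaps it — only the 36.94 mm² overlap (of its 292.69 mm²) is removed, clipping the outline — boundary = 36.10 mm. So its perimeter = 36.10 mm. Layer 45 (z = 5.4): the cone: at t=0.720 of its height the radius interpolates to r₁+(r₂−r₁)t = 4.260, giving a regular 24-gon of that circumradius (perimeter = 2·24·4.260·sin(180°/24) = 26.69 mm); the sphere at (-4, 10): section is a regular 24-gon, circumradius = √(r²−h²) = √(10²−5.4²) = 8.417 (perimeter = 2·24·8.417·sin(180°/24) = 52.73 mm); the cone at (11.5, 1) contributes a regular 24-gon of circumradius 4.700 (interpolated between r1=5 and r2=2 at t=0.100) (perimeter = 2·24·4.700·sin(180°/24) = 29.45 mm); Taking the first minus the rest: starting from the cone, the r=10 sphere at (-4, 10) partially overlaps it — only the 7.57 mm² overlap (of its 220.02 mm²) is removed, clipping the outline; the cone at (11.5, 1) misses the remaining region (no effect) — boundary = 26.09 mm. So its perimeter = 26.09 mm. Layer 20 is larger (36.10 vs 26.09 mm).

layer 20 (z = 2.4 mm)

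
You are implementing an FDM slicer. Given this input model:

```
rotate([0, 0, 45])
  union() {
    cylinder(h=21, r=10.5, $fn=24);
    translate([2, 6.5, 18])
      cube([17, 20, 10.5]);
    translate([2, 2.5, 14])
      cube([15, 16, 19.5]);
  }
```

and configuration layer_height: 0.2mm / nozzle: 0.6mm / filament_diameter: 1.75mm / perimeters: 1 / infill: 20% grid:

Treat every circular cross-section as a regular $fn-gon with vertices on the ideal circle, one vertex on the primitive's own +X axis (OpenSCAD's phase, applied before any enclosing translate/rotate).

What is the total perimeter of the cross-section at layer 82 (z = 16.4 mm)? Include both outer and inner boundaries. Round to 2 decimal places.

99.97 mm

At z = 16.4 mm: the cylinder: section is a regular 24-gon, circumradius r=10.5 (perimeter = 2·24·10.500·sin(180°/24) = 65.79 mm); the cube at (2, 6.5) is not intersected at this z (z outside [18, 28.5]); the cube at (2, 2.5) (footprint 15×16) is included at this height (perimeter 62.00 mm); Combining (union): the regions partially overlap (shared area 44.03 mm²), so the edge portions inside another operand are dropped and the merged outline is re-measured after clipping — boundary = 99.97 mm; (whole slice rotated 45° about Z — lengths, areas and connectivity unchanged). Overall, the cross-section is a single solid region. Total boundary length (outer) = 99.97 mm.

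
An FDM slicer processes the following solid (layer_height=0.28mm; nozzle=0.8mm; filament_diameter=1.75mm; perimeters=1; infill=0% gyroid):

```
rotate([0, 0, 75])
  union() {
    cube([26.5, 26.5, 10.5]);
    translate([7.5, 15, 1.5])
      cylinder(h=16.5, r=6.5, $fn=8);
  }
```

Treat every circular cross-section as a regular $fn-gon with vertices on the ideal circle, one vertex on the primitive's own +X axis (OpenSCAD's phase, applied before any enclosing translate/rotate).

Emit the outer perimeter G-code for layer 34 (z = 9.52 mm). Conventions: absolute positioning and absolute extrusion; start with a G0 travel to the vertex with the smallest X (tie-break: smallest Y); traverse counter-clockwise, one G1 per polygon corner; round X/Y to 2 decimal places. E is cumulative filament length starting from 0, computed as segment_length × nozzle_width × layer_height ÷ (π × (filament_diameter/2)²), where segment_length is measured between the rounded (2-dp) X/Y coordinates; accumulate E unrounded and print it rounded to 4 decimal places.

G0 X-25.60 Y6.86 Z9.52
G1 X0.00 Y0.00 E2.4682
G1 X6.86 Y25.60 E4.9364
G1 X-18.74 Y32.46 E7.4046
G1 X-25.60 Y6.86 E9.8728

At z = 9.52 mm: the cube (footprint 26.5×26.5) is included at this height; the r=6.5 cylinder at (7.5, 15) gives a regular 8-gon of circumradius 6.5 (constant along its height); Merging all regions: the r=6.5 cylinder at (7.5, 15) lies entirely inside the 26.5×26.5 cube, so the union is just the 26.5×26.5 cube — 1 connected region; (rotated 75° about Z; rotation is an isometry so areas/perimeters/island counts are preserved). The outline is a single polygon with 4 vertices. Extrusion per mm of travel: 0.8 × 0.28 / (π × 0.875²) = 0.093128. Accumulating E over each segment gives final E = 9.8728.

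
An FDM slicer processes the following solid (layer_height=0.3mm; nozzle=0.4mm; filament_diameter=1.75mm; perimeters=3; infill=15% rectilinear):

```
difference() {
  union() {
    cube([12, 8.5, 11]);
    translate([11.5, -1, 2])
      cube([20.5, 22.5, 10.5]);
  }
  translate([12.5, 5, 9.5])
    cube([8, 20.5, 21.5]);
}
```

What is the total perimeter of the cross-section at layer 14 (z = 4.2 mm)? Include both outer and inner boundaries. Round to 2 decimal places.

At z = 4.2 mm: the 12×8.5 cube contributes its full rectangle (perimeter 41.00 mm); the cube at (11.5, -1) (footprint 20.5×22.5) is included at this height (perimeter 86.00 mm); Taking the union: the regions partially overlap (shared area 4.25 mm²), so the edge portions inside another operand are dropped and the merged outline is re-measured after clipping — boundary = 109.00 mm; the cube at (12.5, 5) is not intersected at this z (z outside [9.5, 31]); Taking the first minus the rest: none of the subtracted shapes is present at this height, so that combined region is unchanged — boundary = 109.00 mm. Overall, the cross-section is a single solid region. Total boundary length (outer) = 109.00 mm.

109.00 mm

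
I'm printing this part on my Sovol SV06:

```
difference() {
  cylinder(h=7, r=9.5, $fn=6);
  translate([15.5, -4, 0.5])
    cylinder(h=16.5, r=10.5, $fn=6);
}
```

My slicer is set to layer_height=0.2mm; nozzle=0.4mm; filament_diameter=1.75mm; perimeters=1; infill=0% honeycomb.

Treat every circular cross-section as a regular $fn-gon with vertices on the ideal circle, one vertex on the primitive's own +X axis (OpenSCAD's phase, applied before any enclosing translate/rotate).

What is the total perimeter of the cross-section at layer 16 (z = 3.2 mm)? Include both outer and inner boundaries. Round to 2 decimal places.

57.00 mm

At z = 3.2 mm: the r=9.5 cylinder gives a regular 6-gon of circumradius 9.5 (constant along its height) (perimeter = 2·6·9.500·sin(180°/6) = 57.00 mm); the r=10.5 cylinder at (15.5, -4) contributes a regular 6-gon of circumradius 10.5 (perimeter = 2·6·10.500·sin(180°/6) = 63.00 mm); After the difference (first − rest): starting from the r=9.5 cylinder, the r=10.5 cylinder at (15.5, -4) partially overlaps it — only the 12.92 mm² overlap (of its 286.44 mm²) is removed, clipping the outline — boundary = 57.00 mm. Overall, the cross-section is a single solid region. Total boundary length (outer) = 57.00 mm.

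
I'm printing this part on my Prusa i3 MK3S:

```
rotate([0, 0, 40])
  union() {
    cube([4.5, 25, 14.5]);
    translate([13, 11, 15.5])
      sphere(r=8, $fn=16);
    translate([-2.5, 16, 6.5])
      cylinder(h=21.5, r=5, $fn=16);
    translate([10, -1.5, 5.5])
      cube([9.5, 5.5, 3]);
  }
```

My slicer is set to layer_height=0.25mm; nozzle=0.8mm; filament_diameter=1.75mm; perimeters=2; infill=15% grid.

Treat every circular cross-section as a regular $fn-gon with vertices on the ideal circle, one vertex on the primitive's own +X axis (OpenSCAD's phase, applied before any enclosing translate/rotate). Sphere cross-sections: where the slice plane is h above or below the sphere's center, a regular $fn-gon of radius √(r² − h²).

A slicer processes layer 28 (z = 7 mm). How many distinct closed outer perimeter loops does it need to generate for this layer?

At z = 7 mm: the 4.5×25 cube contributes its full rectangle; the sphere at (13, 11) is not intersected at this z (|z−center|=8.500 > r=8); the r=5 cylinder at (-2.5, 16) gives a regular 16-gon of circumradius 5 (constant along its height); the cube at (10, -1.5) (footprint 9.5×5.5) is included at this height; Taking the union: the regions partially overlap (shared area 14.67 mm²), so overlapping operands fuse into one piece — 2 connected regions; (rotated 40° about Z; rotation is an isometry so areas/perimeters/island counts are preserved). The result has 2 disconnected regions.

2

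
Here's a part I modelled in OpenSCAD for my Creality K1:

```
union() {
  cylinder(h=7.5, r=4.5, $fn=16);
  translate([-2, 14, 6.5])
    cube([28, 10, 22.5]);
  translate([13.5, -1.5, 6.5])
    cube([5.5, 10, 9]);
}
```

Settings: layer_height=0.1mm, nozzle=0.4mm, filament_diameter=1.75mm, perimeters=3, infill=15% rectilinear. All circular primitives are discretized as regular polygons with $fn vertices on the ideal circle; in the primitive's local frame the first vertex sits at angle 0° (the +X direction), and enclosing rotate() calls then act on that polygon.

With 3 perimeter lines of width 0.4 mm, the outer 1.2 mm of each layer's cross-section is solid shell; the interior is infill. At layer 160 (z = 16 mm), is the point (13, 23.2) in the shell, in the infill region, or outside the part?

At z = 16 mm: the cylinder is absent (z outside [0, 7.5]); the 28×10 cube at (-2, 14) contributes its full rectangle; the cube at (13.5, -1.5) is absent (z outside [6.5, 15.5]); Merging all regions: only the 28×10 cube at (-2, 14) is present, so the union is just that shape — 1 connected region. Overall, the cross-section is a single solid region. The nearest boundary edge runs (26.00, 24.00)→(-2.00, 24.00); distance from the point to it = 0.80 mm. The point is inside the cross-section, 0.80 mm from the nearest boundary — within the 1.2 mm shell band (3 × 0.4).

shell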